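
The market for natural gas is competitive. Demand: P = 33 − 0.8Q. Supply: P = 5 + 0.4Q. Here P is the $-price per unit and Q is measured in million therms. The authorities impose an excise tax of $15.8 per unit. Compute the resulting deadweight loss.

$104.02 million

Competitive equilibrium: 33 − 0.8Q = 5 + 0.4Q → Q* = 23.3333, P* = 14.3333.
With the tax, the buyer price exceeds the seller price by 15.8: (33 − 0.8Q) − (5 + 0.4Q) = 15.8 → Q' = 10.1667.
ΔQ = 23.3333 − 10.1667 = 13.1666; the wedge equals the tax, 15.8.
DWL = ½ × 13.1666 × 15.8 = $104.02 million.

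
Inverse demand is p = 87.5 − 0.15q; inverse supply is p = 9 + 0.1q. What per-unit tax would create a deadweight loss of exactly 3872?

Competitive equilibrium: 87.5 − 0.15q = 9 + 0.1q → q* = 314, p* = 40.4.
A tax t gives Δq = t/0.25 and wedge t, so DWL = t²/0.5.
t²/0.5 = 3872 → t² = 1936 → t = 44.

44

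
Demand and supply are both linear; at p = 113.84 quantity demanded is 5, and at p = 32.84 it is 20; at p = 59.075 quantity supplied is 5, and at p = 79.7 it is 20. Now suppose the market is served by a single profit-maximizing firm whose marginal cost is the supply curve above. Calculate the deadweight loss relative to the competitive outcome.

114.07

Demand slope = (32.84 − 113.84)/(20 − 5) = −5.4, so p = 140.84 − 5.4q.
Supply slope = (79.7 − 59.075)/(20 − 5) = 1.375, so p = 52.2 + 1.375q.
Competitive equilibrium: 140.84 − 5.4q = 52.2 + 1.375q → q* = 13.0834, p* = 70.1897.
Marginal revenue: MR = 140.84 − 10.8q. Set MR = MC: 140.84 − 10.8q = 52.2 + 1.375q → q_m = 7.2805.
Price p_m = 140.84 − 5.4·7.2805 = 101.5253; MC(q_m) = 52.2 + 1.375·7.2805 = 62.2107.
Competitive q* = 13.0834, so Δq = 5.8029; wedge = 101.5253 − 62.2107 = 39.3146.
Deadweight loss = ½ × 5.8029 × 39.3146 = 114.07.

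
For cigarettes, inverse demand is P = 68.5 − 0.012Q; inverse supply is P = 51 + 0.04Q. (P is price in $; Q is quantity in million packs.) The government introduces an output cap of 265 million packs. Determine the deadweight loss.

Competitive equilibrium: 68.5 − 0.012Q = 51 + 0.04Q → Q* = 336.5385, P* = 64.4615.
At Q = 265: demand price = 68.5 − 0.012·265 = 65.32; supply price = 51 + 0.04·265 = 61.6.
ΔQ = 336.5385 − 265 = 71.5385; wedge = 65.32 − 61.6 = 3.72.
Welfare loss = ½ × 71.5385 × 3.72 = $133.06 million.

$133.06 million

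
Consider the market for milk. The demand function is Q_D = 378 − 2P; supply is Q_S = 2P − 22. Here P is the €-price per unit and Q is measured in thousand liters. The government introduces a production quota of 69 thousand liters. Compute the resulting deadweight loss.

€5940.50 thousand

In inverse form: demand P = 189 − 0.5Q, supply P = 11 + 0.5Q.
Competitive equilibrium: 189 − 0.5Q = 11 + 0.5Q → Q* = 178, P* = 100.
At Q = 69: demand price = 189 − 0.5·69 = 154.5; supply price = 11 + 0.5·69 = 45.5.
ΔQ = 178 − 69 = 109; wedge = 154.5 − 45.5 = 109.
Welfare loss = ½ × 109 × 109 = €5940.50 thousand.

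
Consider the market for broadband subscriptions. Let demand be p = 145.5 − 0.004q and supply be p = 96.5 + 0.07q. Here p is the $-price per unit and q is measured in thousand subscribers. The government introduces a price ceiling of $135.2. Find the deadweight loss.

Competitive equilibrium: 145.5 − 0.004q = 96.5 + 0.07q → q* = 662.1622, p* = 142.8514.
At the ceiling p = 135.2, quantity supplied = (135.2 − 96.5)/0.07 = 552.8571.
Willingness to pay at q' = 552.8571: 145.5 − 0.004·552.8571 = 143.2886.
Δq = 662.1622 − 552.8571 = 109.3051; wedge = 143.2886 − 135.2 = 8.0886.
DWL = ½ × 109.3051 × 8.0886 = $442.06 thousand.

$442.06 thousand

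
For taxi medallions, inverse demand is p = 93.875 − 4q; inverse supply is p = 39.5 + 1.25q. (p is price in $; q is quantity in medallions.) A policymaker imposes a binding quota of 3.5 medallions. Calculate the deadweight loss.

Competitive equilibrium: 93.875 − 4q = 39.5 + 1.25q → q* = 10.3571, p* = 52.4464.
At q = 3.5: demand price = 93.875 − 4·3.5 = 79.875; supply price = 39.5 + 1.25·3.5 = 43.875.
Δq = 10.3571 − 3.5 = 6.8571; wedge = 79.875 − 43.875 = 36.
Welfare loss = ½ × 6.8571 × 36 = $123.43.

$123.43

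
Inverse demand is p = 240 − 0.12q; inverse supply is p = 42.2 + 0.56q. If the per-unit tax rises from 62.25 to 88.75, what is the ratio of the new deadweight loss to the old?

Competitive equilibrium: 240 − 0.12q = 42.2 + 0.56q → q* = 290.8824, p* = 205.0941.
For a per-unit tax t: Δq = t/0.68, so DWL = ½·t·(t/0.68) = t²/1.36.
At t = 62.25: DWL = 2849.311. At t = 88.75: DWL = 5791.590.
Ratio = (88.75/62.25)² = 2.033.

2.033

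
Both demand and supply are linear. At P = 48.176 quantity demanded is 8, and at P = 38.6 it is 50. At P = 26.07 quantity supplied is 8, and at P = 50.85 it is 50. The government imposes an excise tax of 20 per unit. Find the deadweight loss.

Demand slope = (38.6 − 48.176)/(50 − 8) = −0.228, so P = 50 − 0.228Q.
Supply slope = (50.85 − 26.07)/(50 − 8) = 0.59, so P = 21.35 + 0.59Q.
Competitive equilibrium: 50 − 0.228Q = 21.35 + 0.59Q → Q* = 35.0244, P* = 42.0144.
With the tax, the buyer price exceeds the seller price by 20: (50 − 0.228Q) − (21.35 + 0.59Q) = 20 → Q' = 10.5746.
ΔQ = 35.0244 − 10.5746 = 24.4498; the wedge equals the tax, 20.
Deadweight loss = ½ × 24.4498 × 20 = 244.50.

244.50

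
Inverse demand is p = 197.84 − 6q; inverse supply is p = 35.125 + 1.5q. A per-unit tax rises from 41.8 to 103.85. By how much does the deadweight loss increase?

602.51

Competitive equilibrium: 197.84 − 6q = 35.125 + 1.5q → q* = 21.6953, p* = 67.668.
For a per-unit tax t: Δq = t/7.5, so DWL = ½·t·(t/7.5) = t²/15.
At t = 41.8: DWL = 116.483. At t = 103.85: DWL = 718.988.
Increase = 718.988 − 116.483 = 602.51.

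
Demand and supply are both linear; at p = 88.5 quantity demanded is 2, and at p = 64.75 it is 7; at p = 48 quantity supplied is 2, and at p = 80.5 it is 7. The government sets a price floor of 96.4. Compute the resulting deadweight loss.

155.82

Demand slope = (64.75 − 88.5)/(7 − 2) = −4.75, so p = 98 − 4.75q.
Supply slope = (80.5 − 48)/(7 − 2) = 6.5, so p = 35 + 6.5q.
Competitive equilibrium: 98 − 4.75q = 35 + 6.5q → q* = 5.6, p* = 71.4.
At the floor p = 96.4, quantity demanded = (98 − 96.4)/4.75 = 0.3368.
Sellers' marginal cost at q' = 0.3368: 35 + 6.5·0.3368 = 37.1892.
Δq = 5.6 − 0.3368 = 5.2632; wedge = 96.4 − 37.1892 = 59.2108.
Welfare loss = ½ × 5.2632 × 59.2108 = 155.82.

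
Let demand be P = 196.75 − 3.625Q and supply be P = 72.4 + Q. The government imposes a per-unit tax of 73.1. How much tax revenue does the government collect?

810.03

Competitive equilibrium: 196.75 − 3.625Q = 72.4 + Q → Q* = 26.8865, P* = 99.2865.
With the tax, the buyer price exceeds the seller price by 73.1: (196.75 − 3.625Q) − (72.4 + Q) = 73.1 → Q' = 11.0811.
Tax revenue = 73.1 × 11.0811 = 810.03.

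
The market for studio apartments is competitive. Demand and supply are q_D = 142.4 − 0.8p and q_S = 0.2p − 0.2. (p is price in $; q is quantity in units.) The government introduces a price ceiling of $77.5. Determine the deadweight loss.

$529.75

In inverse form: demand p = 178 − 1.25q, supply p = 1 + 5q.
Competitive equilibrium: 178 − 1.25q = 1 + 5q → q* = 28.32, p* = 142.6.
At the ceiling p = 77.5, quantity supplied = (77.5 − 1)/5 = 15.3.
Willingness to pay at q' = 15.3: 178 − 1.25·15.3 = 158.875.
Δq = 28.32 − 15.3 = 13.02; wedge = 158.875 − 77.5 = 81.375.
The triangle = ½ × 13.02 × 81.375 = $529.75.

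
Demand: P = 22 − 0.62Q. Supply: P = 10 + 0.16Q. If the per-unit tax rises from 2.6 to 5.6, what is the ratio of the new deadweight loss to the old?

Competitive equilibrium: 22 − 0.62Q = 10 + 0.16Q → Q* = 15.3846, P* = 12.4615.
For a per-unit tax t: ΔQ = t/0.78, so DWL = ½·t·(t/0.78) = t²/1.56.
At t = 2.6: DWL = 4.333. At t = 5.6: DWL = 20.103.
Ratio = (5.6/2.6)² = 4.639.

4.639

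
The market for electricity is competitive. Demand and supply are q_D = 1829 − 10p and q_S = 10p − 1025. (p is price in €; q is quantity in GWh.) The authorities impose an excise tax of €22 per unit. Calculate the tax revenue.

In inverse form: demand p = 182.9 − 0.1q, supply p = 102.5 + 0.1q.
Competitive equilibrium: 182.9 − 0.1q = 102.5 + 0.1q → q* = 402, p* = 142.7.
With the tax, the buyer price exceeds the seller price by 22: (182.9 − 0.1q) − (102.5 + 0.1q) = 22 → q' = 292.
Tax revenue = 22 × 292 = €6424.

€6424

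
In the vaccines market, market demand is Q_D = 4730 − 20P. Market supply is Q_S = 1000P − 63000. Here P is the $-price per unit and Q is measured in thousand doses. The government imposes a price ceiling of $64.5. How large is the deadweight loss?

In inverse form: demand P = 236.5 − 0.05Q, supply P = 63 + 0.001Q.
Competitive equilibrium: 236.5 − 0.05Q = 63 + 0.001Q → Q* = 3401.9608, P* = 66.402.
At the ceiling P = 64.5, quantity supplied = (64.5 − 63)/0.001 = 1500.
Willingness to pay at Q' = 1500: 236.5 − 0.05·1500 = 161.5.
ΔQ = 3401.9608 − 1500 = 1901.9608; wedge = 161.5 − 64.5 = 97.
The triangle = ½ × 1901.9608 × 97 = $92245.10 thousand.

$92245.10 thousand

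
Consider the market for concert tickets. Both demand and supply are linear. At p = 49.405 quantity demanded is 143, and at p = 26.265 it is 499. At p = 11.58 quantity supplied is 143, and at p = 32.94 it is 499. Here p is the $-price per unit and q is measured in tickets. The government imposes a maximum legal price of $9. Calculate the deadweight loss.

$7464.96

Demand slope = (26.265 − 49.405)/(499 − 143) = −0.065, so p = 58.7 − 0.065q.
Supply slope = (32.94 − 11.58)/(499 − 143) = 0.06, so p = 3 + 0.06q.
Competitive equilibrium: 58.7 − 0.065q = 3 + 0.06q → q* = 445.6, p* = 29.736.
At the ceiling p = 9, quantity supplied = (9 − 3)/0.06 = 100.
Willingness to pay at q' = 100: 58.7 − 0.065·100 = 52.2.
Δq = 445.6 − 100 = 345.6; wedge = 52.2 − 9 = 43.2.
DWL = ½ × 345.6 × 43.2 = $7464.96.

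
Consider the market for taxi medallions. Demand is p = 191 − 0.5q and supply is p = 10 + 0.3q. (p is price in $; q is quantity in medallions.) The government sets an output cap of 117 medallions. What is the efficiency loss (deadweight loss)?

$4774.225

Competitive equilibrium: 191 − 0.5q = 10 + 0.3q → q* = 226.25, p* = 77.875.
At q = 117: demand price = 191 − 0.5·117 = 132.5; supply price = 10 + 0.3·117 = 45.1.
Δq = 226.25 − 117 = 109.25; wedge = 132.5 − 45.1 = 87.4.
Deadweight loss = ½ × 109.25 × 87.4 = $4774.225.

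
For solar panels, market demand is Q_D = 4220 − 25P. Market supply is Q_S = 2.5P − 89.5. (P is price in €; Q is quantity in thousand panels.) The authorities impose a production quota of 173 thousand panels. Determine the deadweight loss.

In inverse form: demand P = 168.8 − 0.04Q, supply P = 35.8 + 0.4Q.
Competitive equilibrium: 168.8 − 0.04Q = 35.8 + 0.4Q → Q* = 302.2727, P* = 156.7091.
At Q = 173: demand price = 168.8 − 0.04·173 = 161.88; supply price = 35.8 + 0.4·173 = 105.
ΔQ = 302.2727 − 173 = 129.2727; wedge = 161.88 − 105 = 56.88.
Deadweight loss = ½ × 129.2727 × 56.88 = €3676.52 thousand.

€3676.52 thousand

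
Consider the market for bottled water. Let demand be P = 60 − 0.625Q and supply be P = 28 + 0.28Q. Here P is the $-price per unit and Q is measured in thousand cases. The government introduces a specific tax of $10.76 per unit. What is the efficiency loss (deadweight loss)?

$63.97 thousand

Competitive equilibrium: 60 − 0.625Q = 28 + 0.28Q → Q* = 35.3591, P* = 37.9006.
With the tax, the buyer price exceeds the seller price by 10.76: (60 − 0.625Q) − (28 + 0.28Q) = 10.76 → Q' = 23.4696.
ΔQ = 35.3591 − 23.4696 = 11.8895; the wedge equals the tax, 10.76.
The triangle = ½ × 11.8895 × 10.76 = $63.97 thousand.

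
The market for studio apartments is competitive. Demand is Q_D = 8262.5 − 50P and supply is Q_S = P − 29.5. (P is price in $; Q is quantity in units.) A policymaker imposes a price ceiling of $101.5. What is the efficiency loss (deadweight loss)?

$1903.20

In inverse form: demand P = 165.25 − 0.02Q, supply P = 29.5 + Q.
Competitive equilibrium: 165.25 − 0.02Q = 29.5 + Q → Q* = 133.0882, P* = 162.5882.
At the ceiling P = 101.5, quantity supplied = (101.5 − 29.5)/1 = 72.
Willingness to pay at Q' = 72: 165.25 − 0.02·72 = 163.81.
ΔQ = 133.0882 − 72 = 61.0882; wedge = 163.81 − 101.5 = 62.31.
Deadweight loss = ½ × 61.0882 × 62.31 = $1903.20.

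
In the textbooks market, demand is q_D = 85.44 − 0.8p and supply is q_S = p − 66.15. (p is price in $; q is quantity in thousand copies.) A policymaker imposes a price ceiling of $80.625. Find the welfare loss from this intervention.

In inverse form: demand p = 106.8 − 1.25q, supply p = 66.15 + q.
Competitive equilibrium: 106.8 − 1.25q = 66.15 + q → q* = 18.0667, p* = 84.2167.
At the ceiling p = 80.625, quantity supplied = (80.625 − 66.15)/1 = 14.475.
Willingness to pay at q' = 14.475: 106.8 − 1.25·14.475 = 88.7063.
Δq = 18.0667 − 14.475 = 3.5917; wedge = 88.7063 − 80.625 = 8.0813.
The triangle = ½ × 3.5917 × 8.0813 = $14.51 thousand.

$14.51 thousand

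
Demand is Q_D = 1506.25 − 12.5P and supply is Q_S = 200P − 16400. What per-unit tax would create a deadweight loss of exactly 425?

8.5

In inverse form: demand P = 120.5 − 0.08Q, supply P = 82 + 0.005Q.
Competitive equilibrium: 120.5 − 0.08Q = 82 + 0.005Q → Q* = 452.9412, P* = 84.2647.
A tax t gives ΔQ = t/0.085 and wedge t, so DWL = t²/0.17.
t²/0.17 = 425 → t² = 72.25 → t = 8.5.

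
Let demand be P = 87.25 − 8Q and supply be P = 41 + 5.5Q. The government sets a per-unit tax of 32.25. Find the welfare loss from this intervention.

38.52

Competitive equilibrium: 87.25 − 8Q = 41 + 5.5Q → Q* = 3.4259, P* = 59.8426.
With the tax, the buyer price exceeds the seller price by 32.25: (87.25 − 8Q) − (41 + 5.5Q) = 32.25 → Q' = 1.037.
ΔQ = 3.4259 − 1.037 = 2.3889; the wedge equals the tax, 32.25.
Welfare loss = ½ × 2.3889 × 32.25 = 38.52.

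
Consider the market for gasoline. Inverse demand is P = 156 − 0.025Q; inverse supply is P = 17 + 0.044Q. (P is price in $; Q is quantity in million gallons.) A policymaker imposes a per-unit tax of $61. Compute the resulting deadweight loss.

Competitive equilibrium: 156 − 0.025Q = 17 + 0.044Q → Q* = 2014.4928, P* = 105.6377.
With the tax, the buyer price exceeds the seller price by 61: (156 − 0.025Q) − (17 + 0.044Q) = 61 → Q' = 1130.4348.
ΔQ = 2014.4928 − 1130.4348 = 884.058; the wedge equals the tax, 61.
Welfare loss = ½ × 884.058 × 61 = $26963.77 million.

$26963.77 million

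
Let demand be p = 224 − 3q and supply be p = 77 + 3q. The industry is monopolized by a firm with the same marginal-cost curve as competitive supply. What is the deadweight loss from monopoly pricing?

Competitive equilibrium: 224 − 3q = 77 + 3q → q* = 24.5, p* = 150.5.
Marginal revenue: MR = 224 − 6q. Set MR = MC: 224 − 6q = 77 + 3q → q_m = 16.3333.
Price p_m = 224 − 3·16.3333 = 175.0001; MC(q_m) = 77 + 3·16.3333 = 125.9999.
Competitive q* = 24.5, so Δq = 8.1667; wedge = 175.0001 − 125.9999 = 49.0002.
DWL = ½ × 8.1667 × 49.0002 = 200.08.

200.08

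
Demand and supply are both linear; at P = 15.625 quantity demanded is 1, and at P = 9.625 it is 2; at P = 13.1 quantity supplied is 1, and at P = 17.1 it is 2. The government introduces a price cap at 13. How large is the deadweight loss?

0.39

Demand slope = (9.625 − 15.625)/(2 − 1) = −6, so P = 21.625 − 6Q.
Supply slope = (17.1 − 13.1)/(2 − 1) = 4, so P = 9.1 + 4Q.
Competitive equilibrium: 21.625 − 6Q = 9.1 + 4Q → Q* = 1.2525, P* = 14.11.
At the ceiling P = 13, quantity supplied = (13 − 9.1)/4 = 0.975.
Willingness to pay at Q' = 0.975: 21.625 − 6·0.975 = 15.775.
ΔQ = 1.2525 − 0.975 = 0.2775; wedge = 15.775 − 13 = 2.775.
Welfare loss = ½ × 0.2775 × 2.775 = 0.39.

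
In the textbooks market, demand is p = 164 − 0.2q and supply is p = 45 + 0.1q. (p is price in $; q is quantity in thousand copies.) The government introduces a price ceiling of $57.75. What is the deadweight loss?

Competitive equilibrium: 164 − 0.2q = 45 + 0.1q → q* = 396.66667, p* = 84.66667.
At the ceiling p = 57.75, quantity supplied = (57.75 − 45)/0.1 = 127.5.
Willingness to pay at q' = 127.5: 164 − 0.2·127.5 = 138.5.
Δq = 396.66667 − 127.5 = 269.16667; wedge = 138.5 − 57.75 = 80.75.
DWL = ½ × 269.16667 × 80.75 = $10867.60 thousand.

$10867.60 thousand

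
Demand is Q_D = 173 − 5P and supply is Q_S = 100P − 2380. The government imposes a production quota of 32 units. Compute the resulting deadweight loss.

In inverse form: demand P = 34.6 − 0.2Q, supply P = 23.8 + 0.01Q.
Competitive equilibrium: 34.6 − 0.2Q = 23.8 + 0.01Q → Q* = 51.4286, P* = 24.3143.
At Q = 32: demand price = 34.6 − 0.2·32 = 28.2; supply price = 23.8 + 0.01·32 = 24.12.
ΔQ = 51.4286 − 32 = 19.4286; wedge = 28.2 − 24.12 = 4.08.
Deadweight loss = ½ × 19.4286 × 4.08 = 39.63.

39.63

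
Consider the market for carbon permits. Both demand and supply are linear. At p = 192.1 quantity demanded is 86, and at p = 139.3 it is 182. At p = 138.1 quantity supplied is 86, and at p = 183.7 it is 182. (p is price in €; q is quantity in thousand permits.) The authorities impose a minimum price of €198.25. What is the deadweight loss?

€2090.34 thousand

Demand slope = (139.3 − 192.1)/(182 − 86) = −0.55, so p = 239.4 − 0.55q.
Supply slope = (183.7 − 138.1)/(182 − 86) = 0.475, so p = 97.25 + 0.475q.
Competitive equilibrium: 239.4 − 0.55q = 97.25 + 0.475q → q* = 138.6829, p* = 163.1244.
At the floor p = 198.25, quantity demanded = (239.4 − 198.25)/0.55 = 74.8182.
Sellers' marginal cost at q' = 74.8182: 97.25 + 0.475·74.8182 = 132.7886.
Δq = 138.6829 − 74.8182 = 63.8647; wedge = 198.25 − 132.7886 = 65.4614.
Deadweight loss = ½ × 63.8647 × 65.4614 = €2090.34 thousand.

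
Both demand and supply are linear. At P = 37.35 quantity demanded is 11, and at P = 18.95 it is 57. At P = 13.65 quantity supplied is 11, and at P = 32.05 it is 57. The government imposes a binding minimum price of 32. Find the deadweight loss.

Demand slope = (18.95 − 37.35)/(57 − 11) = −0.4, so P = 41.75 − 0.4Q.
Supply slope = (32.05 − 13.65)/(57 − 11) = 0.4, so P = 9.25 + 0.4Q.
Competitive equilibrium: 41.75 − 0.4Q = 9.25 + 0.4Q → Q* = 40.625, P* = 25.5.
At the floor P = 32, quantity demanded = (41.75 − 32)/0.4 = 24.375.
Sellers' marginal cost at Q' = 24.375: 9.25 + 0.4·24.375 = 19.
ΔQ = 40.625 − 24.375 = 16.25; wedge = 32 − 19 = 13.
The triangle = ½ × 16.25 × 13 = 105.625.

105.625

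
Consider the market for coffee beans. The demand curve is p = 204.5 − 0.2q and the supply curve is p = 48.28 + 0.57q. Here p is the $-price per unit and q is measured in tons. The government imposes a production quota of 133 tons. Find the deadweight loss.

$1880.21

Competitive equilibrium: 204.5 − 0.2q = 48.28 + 0.57q → q* = 202.88312, p* = 163.92338.
At q = 133: demand price = 204.5 − 0.2·133 = 177.9; supply price = 48.28 + 0.57·133 = 124.09.
Δq = 202.88312 − 133 = 69.88312; wedge = 177.9 − 124.09 = 53.81.
Deadweight loss = ½ × 69.88312 × 53.81 = $1880.21.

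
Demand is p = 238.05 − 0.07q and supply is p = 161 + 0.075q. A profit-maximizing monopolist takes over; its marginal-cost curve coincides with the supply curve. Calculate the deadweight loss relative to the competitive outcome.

2170.03

Competitive equilibrium: 238.05 − 0.07q = 161 + 0.075q → q* = 531.37931, p* = 200.85345.
Marginal revenue: MR = 238.05 − 0.14q. Set MR = MC: 238.05 − 0.14q = 161 + 0.075q → q_m = 358.37209.
Price p_m = 238.05 − 0.07·358.37209 = 212.96395; MC(q_m) = 161 + 0.075·358.37209 = 187.87791.
Competitive q* = 531.37931, so Δq = 173.00722; wedge = 212.96395 − 187.87791 = 25.08604.
Welfare loss = ½ × 173.00722 × 25.08604 = 2170.03.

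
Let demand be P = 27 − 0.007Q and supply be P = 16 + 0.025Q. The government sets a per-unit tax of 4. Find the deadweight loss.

Competitive equilibrium: 27 − 0.007Q = 16 + 0.025Q → Q* = 343.75, P* = 24.5938.
With the tax, the buyer price exceeds the seller price by 4: (27 − 0.007Q) − (16 + 0.025Q) = 4 → Q' = 218.75.
ΔQ = 343.75 − 218.75 = 125; the wedge equals the tax, 4.
Welfare loss = ½ × 125 × 4 = 250.

250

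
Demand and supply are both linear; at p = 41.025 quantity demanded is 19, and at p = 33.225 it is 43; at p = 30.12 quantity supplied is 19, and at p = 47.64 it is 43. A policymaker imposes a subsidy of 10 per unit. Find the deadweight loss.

47.39

Demand slope = (33.225 − 41.025)/(43 − 19) = −0.325, so p = 47.2 − 0.325q.
Supply slope = (47.64 − 30.12)/(43 − 19) = 0.73, so p = 16.25 + 0.73q.
Competitive equilibrium: 47.2 − 0.325q = 16.25 + 0.73q → q* = 29.3365, p* = 37.6656.
The subsidy lowers effective supply by 10: p = 6.25 + 0.73q.
New quantity: 47.2 − 0.325q = 6.25 + 0.73q → q' = 38.8152.
Overproduction Δq = 38.8152 − 29.3365 = 9.4787; wedge = subsidy = 10.
DWL = ½ × 9.4787 × 10 = 47.39.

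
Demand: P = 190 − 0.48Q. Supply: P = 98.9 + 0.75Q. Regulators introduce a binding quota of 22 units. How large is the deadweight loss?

Competitive equilibrium: 190 − 0.48Q = 98.9 + 0.75Q → Q* = 74.065, P* = 154.4488.
At Q = 22: demand price = 190 − 0.48·22 = 179.44; supply price = 98.9 + 0.75·22 = 115.4.
ΔQ = 74.065 − 22 = 52.065; wedge = 179.44 − 115.4 = 64.04.
The triangle = ½ × 52.065 × 64.04 = 1667.12.

1667.12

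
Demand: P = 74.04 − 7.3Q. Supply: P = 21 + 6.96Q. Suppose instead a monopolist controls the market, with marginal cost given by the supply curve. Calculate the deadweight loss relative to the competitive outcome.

11.31

Competitive equilibrium: 74.04 − 7.3Q = 21 + 6.96Q → Q* = 3.7195, P* = 46.8877.
Marginal revenue: MR = 74.04 − 14.6Q. Set MR = MC: 74.04 − 14.6Q = 21 + 6.96Q → Q_m = 2.4601.
Price P_m = 74.04 − 7.3·2.4601 = 56.0813; MC(Q_m) = 21 + 6.96·2.4601 = 38.1223.
Competitive Q* = 3.7195, so ΔQ = 1.2594; wedge = 56.0813 − 38.1223 = 17.959.
Deadweight loss = ½ × 1.2594 × 17.959 = 11.31.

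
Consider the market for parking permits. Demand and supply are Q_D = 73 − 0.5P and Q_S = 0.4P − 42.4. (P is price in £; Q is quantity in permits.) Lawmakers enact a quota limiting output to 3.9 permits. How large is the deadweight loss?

In inverse form: demand P = 146 − 2Q, supply P = 106 + 2.5Q.
Competitive equilibrium: 146 − 2Q = 106 + 2.5Q → Q* = 8.8889, P* = 128.2222.
At Q = 3.9: demand price = 146 − 2·3.9 = 138.2; supply price = 106 + 2.5·3.9 = 115.75.
ΔQ = 8.8889 − 3.9 = 4.9889; wedge = 138.2 − 115.75 = 22.45.
DWL = ½ × 4.9889 × 22.45 = £56.

£56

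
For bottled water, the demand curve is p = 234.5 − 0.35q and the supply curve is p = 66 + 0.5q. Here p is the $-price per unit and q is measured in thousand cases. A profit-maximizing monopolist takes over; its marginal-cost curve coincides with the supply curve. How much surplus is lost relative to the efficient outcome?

Competitive equilibrium: 234.5 − 0.35q = 66 + 0.5q → q* = 198.2353, p* = 165.1176.
Marginal revenue: MR = 234.5 − 0.7q. Set MR = MC: 234.5 − 0.7q = 66 + 0.5q → q_m = 140.4167.
Price p_m = 234.5 − 0.35·140.4167 = 185.3542; MC(q_m) = 66 + 0.5·140.4167 = 136.2084.
Competitive q* = 198.2353, so Δq = 57.8186; wedge = 185.3542 − 136.2084 = 49.1458.
DWL = ½ × 57.8186 × 49.1458 = $1420.77 thousand.

$1420.77 thousand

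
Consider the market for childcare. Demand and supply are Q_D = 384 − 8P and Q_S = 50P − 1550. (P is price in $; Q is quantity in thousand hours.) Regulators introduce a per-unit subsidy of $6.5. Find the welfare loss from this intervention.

$145.69 thousand

In inverse form: demand P = 48 − 0.125Q, supply P = 31 + 0.02Q.
Competitive equilibrium: 48 − 0.125Q = 31 + 0.02Q → Q* = 117.2414, P* = 33.3448.
The subsidy lowers effective supply by 6.5: P = 24.5 + 0.02Q.
New quantity: 48 − 0.125Q = 24.5 + 0.02Q → Q' = 162.069.
Overproduction ΔQ = 162.069 − 117.2414 = 44.8276; wedge = subsidy = 6.5.
DWL = ½ × 44.8276 × 6.5 = $145.69 thousand.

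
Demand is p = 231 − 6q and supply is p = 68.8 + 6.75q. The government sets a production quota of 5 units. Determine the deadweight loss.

380.09

Competitive equilibrium: 231 − 6q = 68.8 + 6.75q → q* = 12.72157, p* = 154.67059.
At q = 5: demand price = 231 − 6·5 = 201; supply price = 68.8 + 6.75·5 = 102.55.
Δq = 12.72157 − 5 = 7.72157; wedge = 201 − 102.55 = 98.45.
Welfare loss = ½ × 7.72157 × 98.45 = 380.09.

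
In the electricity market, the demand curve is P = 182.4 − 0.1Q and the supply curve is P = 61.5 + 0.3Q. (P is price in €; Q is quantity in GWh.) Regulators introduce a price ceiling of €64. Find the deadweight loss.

Competitive equilibrium: 182.4 − 0.1Q = 61.5 + 0.3Q → Q* = 302.25, P* = 152.175.
At the ceiling P = 64, quantity supplied = (64 − 61.5)/0.3 = 8.33333.
Willingness to pay at Q' = 8.33333: 182.4 − 0.1·8.33333 = 181.56667.
ΔQ = 302.25 − 8.33333 = 293.91667; wedge = 181.56667 − 64 = 117.56667.
Welfare loss = ½ × 293.91667 × 117.56667 = €17277.40.

€17277.40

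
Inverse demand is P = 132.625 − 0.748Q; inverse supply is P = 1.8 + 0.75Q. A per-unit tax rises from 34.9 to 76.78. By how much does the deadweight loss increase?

1561.13

Competitive equilibrium: 132.625 − 0.748Q = 1.8 + 0.75Q → Q* = 87.3331, P* = 67.2998.
For a per-unit tax t: ΔQ = t/1.498, so DWL = ½·t·(t/1.498) = t²/2.996.
At t = 34.9: DWL = 406.5454. At t = 76.78: DWL = 1967.6797.
Increase = 1967.6797 − 406.5454 = 1561.13.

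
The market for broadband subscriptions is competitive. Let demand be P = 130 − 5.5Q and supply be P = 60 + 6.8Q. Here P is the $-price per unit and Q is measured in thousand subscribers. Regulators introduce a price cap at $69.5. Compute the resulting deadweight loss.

$113.40 thousand

Competitive equilibrium: 130 − 5.5Q = 60 + 6.8Q → Q* = 5.6911, P* = 98.6992.
At the ceiling P = 69.5, quantity supplied = (69.5 − 60)/6.8 = 1.3971.
Willingness to pay at Q' = 1.3971: 130 − 5.5·1.3971 = 122.316.
ΔQ = 5.6911 − 1.3971 = 4.294; wedge = 122.316 − 69.5 = 52.816.
Welfare loss = ½ × 4.294 × 52.816 = $113.40 thousand.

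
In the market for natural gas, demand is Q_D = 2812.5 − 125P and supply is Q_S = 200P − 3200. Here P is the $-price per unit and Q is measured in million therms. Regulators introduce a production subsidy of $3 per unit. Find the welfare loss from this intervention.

$346.15 million

In inverse form: demand P = 22.5 − 0.008Q, supply P = 16 + 0.005Q.
Competitive equilibrium: 22.5 − 0.008Q = 16 + 0.005Q → Q* = 500, P* = 18.5.
The subsidy lowers effective supply by 3: P = 13 + 0.005Q.
New quantity: 22.5 − 0.008Q = 13 + 0.005Q → Q' = 730.7692.
Overproduction ΔQ = 730.7692 − 500 = 230.7692; wedge = subsidy = 3.
Welfare loss = ½ × 230.7692 × 3 = $346.15 million.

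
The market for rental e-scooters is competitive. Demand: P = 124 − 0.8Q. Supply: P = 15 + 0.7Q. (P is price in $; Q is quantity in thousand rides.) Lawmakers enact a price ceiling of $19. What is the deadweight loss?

$3361.97 thousand

Competitive equilibrium: 124 − 0.8Q = 15 + 0.7Q → Q* = 72.6667, P* = 65.8667.
At the ceiling P = 19, quantity supplied = (19 − 15)/0.7 = 5.7143.
Willingness to pay at Q' = 5.7143: 124 − 0.8·5.7143 = 119.4286.
ΔQ = 72.6667 − 5.7143 = 66.9524; wedge = 119.4286 − 19 = 100.4286.
The triangle = ½ × 66.9524 × 100.4286 = $3361.97 thousand.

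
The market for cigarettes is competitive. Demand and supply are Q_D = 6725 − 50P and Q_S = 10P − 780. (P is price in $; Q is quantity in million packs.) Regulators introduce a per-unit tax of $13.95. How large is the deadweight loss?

$810.84 million

In inverse form: demand P = 134.5 − 0.02Q, supply P = 78 + 0.1Q.
Competitive equilibrium: 134.5 − 0.02Q = 78 + 0.1Q → Q* = 470.8333, P* = 125.0833.
With the tax, the buyer price exceeds the seller price by 13.95: (134.5 − 0.02Q) − (78 + 0.1Q) = 13.95 → Q' = 354.5833.
ΔQ = 470.8333 − 354.5833 = 116.25; the wedge equals the tax, 13.95.
Deadweight loss = ½ × 116.25 × 13.95 = $810.84 million.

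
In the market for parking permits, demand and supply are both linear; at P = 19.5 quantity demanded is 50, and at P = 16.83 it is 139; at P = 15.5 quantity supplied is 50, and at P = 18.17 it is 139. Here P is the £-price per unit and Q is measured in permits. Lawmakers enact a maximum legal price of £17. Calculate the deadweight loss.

£8.33

Demand slope = (16.83 − 19.5)/(139 − 50) = −0.03, so P = 21 − 0.03Q.
Supply slope = (18.17 − 15.5)/(139 − 50) = 0.03, so P = 14 + 0.03Q.
Competitive equilibrium: 21 − 0.03Q = 14 + 0.03Q → Q* = 116.6667, P* = 17.5.
At the ceiling P = 17, quantity supplied = (17 − 14)/0.03 = 100.
Willingness to pay at Q' = 100: 21 − 0.03·100 = 18.
ΔQ = 116.6667 − 100 = 16.6667; wedge = 18 − 17 = 1.
Welfare loss = ½ × 16.6667 × 1 = £8.33.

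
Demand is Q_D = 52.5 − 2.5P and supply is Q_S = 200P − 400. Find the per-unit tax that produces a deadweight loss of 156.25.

In inverse form: demand P = 21 − 0.4Q, supply P = 2 + 0.005Q.
Competitive equilibrium: 21 − 0.4Q = 2 + 0.005Q → Q* = 46.9136, P* = 2.2346.
A tax t gives ΔQ = t/0.405 and wedge t, so DWL = t²/0.81.
t²/0.81 = 156.25 → t² = 126.5625 → t = 11.25.

11.25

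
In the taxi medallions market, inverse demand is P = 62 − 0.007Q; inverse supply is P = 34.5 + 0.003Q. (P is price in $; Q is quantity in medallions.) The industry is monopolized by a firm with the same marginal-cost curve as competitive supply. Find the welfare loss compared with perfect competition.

$6411.12

Competitive equilibrium: 62 − 0.007Q = 34.5 + 0.003Q → Q* = 2750, P* = 42.75.
Marginal revenue: MR = 62 − 0.014Q. Set MR = MC: 62 − 0.014Q = 34.5 + 0.003Q → Q_m = 1617.64706.
Price P_m = 62 − 0.007·1617.64706 = 50.67647; MC(Q_m) = 34.5 + 0.003·1617.64706 = 39.35294.
Competitive Q* = 2750, so ΔQ = 1132.35294; wedge = 50.67647 − 39.35294 = 11.32353.
DWL = ½ × 1132.35294 × 11.32353 = $6411.12.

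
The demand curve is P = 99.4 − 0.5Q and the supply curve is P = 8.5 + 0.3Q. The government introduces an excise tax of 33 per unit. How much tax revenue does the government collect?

Competitive equilibrium: 99.4 − 0.5Q = 8.5 + 0.3Q → Q* = 113.625, P* = 42.5875.
With the tax, the buyer price exceeds the seller price by 33: (99.4 − 0.5Q) − (8.5 + 0.3Q) = 33 → Q' = 72.375.
Tax revenue = 33 × 72.375 = 2388.375.

2388.375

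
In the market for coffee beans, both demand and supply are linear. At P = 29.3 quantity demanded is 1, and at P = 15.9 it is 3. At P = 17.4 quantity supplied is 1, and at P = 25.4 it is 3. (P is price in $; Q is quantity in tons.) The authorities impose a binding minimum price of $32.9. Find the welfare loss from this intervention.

Demand slope = (15.9 − 29.3)/(3 − 1) = −6.7, so P = 36 − 6.7Q.
Supply slope = (25.4 − 17.4)/(3 − 1) = 4, so P = 13.4 + 4Q.
Competitive equilibrium: 36 − 6.7Q = 13.4 + 4Q → Q* = 2.1121, P* = 21.8486.
At the floor P = 32.9, quantity demanded = (36 − 32.9)/6.7 = 0.4627.
Sellers' marginal cost at Q' = 0.4627: 13.4 + 4·0.4627 = 15.2508.
ΔQ = 2.1121 − 0.4627 = 1.6494; wedge = 32.9 − 15.2508 = 17.6492.
The triangle = ½ × 1.6494 × 17.6492 = $14.56.

$14.56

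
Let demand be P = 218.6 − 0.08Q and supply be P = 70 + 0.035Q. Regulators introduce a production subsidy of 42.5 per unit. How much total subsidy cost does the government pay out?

Competitive equilibrium: 218.6 − 0.08Q = 70 + 0.035Q → Q* = 1292.1739, P* = 115.2261.
The subsidy lowers effective supply by 42.5: P = 27.5 + 0.035Q.
New quantity: 218.6 − 0.08Q = 27.5 + 0.035Q → Q' = 1661.7391.
Total subsidy cost = 42.5 × 1661.7391 = 70623.91.

70623.91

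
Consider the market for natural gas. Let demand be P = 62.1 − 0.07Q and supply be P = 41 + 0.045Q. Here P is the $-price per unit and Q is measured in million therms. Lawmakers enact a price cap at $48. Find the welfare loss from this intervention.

Competitive equilibrium: 62.1 − 0.07Q = 41 + 0.045Q → Q* = 183.4783, P* = 49.2565.
At the ceiling P = 48, quantity supplied = (48 − 41)/0.045 = 155.5556.
Willingness to pay at Q' = 155.5556: 62.1 − 0.07·155.5556 = 51.2111.
ΔQ = 183.4783 − 155.5556 = 27.9227; wedge = 51.2111 − 48 = 3.2111.
Deadweight loss = ½ × 27.9227 × 3.2111 = $44.83 million.

$44.83 million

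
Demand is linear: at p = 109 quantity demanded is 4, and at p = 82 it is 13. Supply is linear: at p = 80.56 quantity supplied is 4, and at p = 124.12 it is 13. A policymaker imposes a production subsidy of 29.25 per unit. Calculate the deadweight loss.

Demand slope = (82 − 109)/(13 − 4) = −3, so p = 121 − 3q.
Supply slope = (124.12 − 80.56)/(13 − 4) = 4.84, so p = 61.2 + 4.84q.
Competitive equilibrium: 121 − 3q = 61.2 + 4.84q → q* = 7.6276, p* = 98.1173.
The subsidy lowers effective supply by 29.25: p = 31.95 + 4.84q.
New quantity: 121 − 3q = 31.95 + 4.84q → q' = 11.3584.
Overproduction Δq = 11.3584 − 7.6276 = 3.7308; wedge = subsidy = 29.25.
DWL = ½ × 3.7308 × 29.25 = 54.56.

54.56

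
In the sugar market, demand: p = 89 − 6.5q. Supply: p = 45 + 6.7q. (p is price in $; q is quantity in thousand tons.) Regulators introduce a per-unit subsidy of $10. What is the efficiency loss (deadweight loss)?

$3.79 thousand

Competitive equilibrium: 89 − 6.5q = 45 + 6.7q → q* = 3.3333, p* = 67.3333.
The subsidy lowers effective supply by 10: p = 35 + 6.7q.
New quantity: 89 − 6.5q = 35 + 6.7q → q' = 4.0909.
Overproduction Δq = 4.0909 − 3.3333 = 0.7576; wedge = subsidy = 10.
Deadweight loss = ½ × 0.7576 × 10 = $3.79 thousand.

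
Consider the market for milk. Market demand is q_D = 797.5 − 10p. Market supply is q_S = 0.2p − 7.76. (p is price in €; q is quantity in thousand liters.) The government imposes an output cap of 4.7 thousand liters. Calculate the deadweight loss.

In inverse form: demand p = 79.75 − 0.1q, supply p = 38.8 + 5q.
Competitive equilibrium: 79.75 − 0.1q = 38.8 + 5q → q* = 8.0294, p* = 78.9471.
At q = 4.7: demand price = 79.75 − 0.1·4.7 = 79.28; supply price = 38.8 + 5·4.7 = 62.3.
Δq = 8.0294 − 4.7 = 3.3294; wedge = 79.28 − 62.3 = 16.98.
Welfare loss = ½ × 3.3294 × 16.98 = €28.27 thousand.

€28.27 thousand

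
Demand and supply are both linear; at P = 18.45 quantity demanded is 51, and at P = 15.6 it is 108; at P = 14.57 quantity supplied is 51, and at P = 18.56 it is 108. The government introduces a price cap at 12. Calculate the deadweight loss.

Demand slope = (15.6 − 18.45)/(108 − 51) = −0.05, so P = 21 − 0.05Q.
Supply slope = (18.56 − 14.57)/(108 − 51) = 0.07, so P = 11 + 0.07Q.
Competitive equilibrium: 21 − 0.05Q = 11 + 0.07Q → Q* = 83.3333, P* = 16.8333.
At the ceiling P = 12, quantity supplied = (12 − 11)/0.07 = 14.2857.
Willingness to pay at Q' = 14.2857: 21 − 0.05·14.2857 = 20.2857.
ΔQ = 83.3333 − 14.2857 = 69.0476; wedge = 20.2857 − 12 = 8.2857.
The triangle = ½ × 69.0476 × 8.2857 = 286.05.

286.05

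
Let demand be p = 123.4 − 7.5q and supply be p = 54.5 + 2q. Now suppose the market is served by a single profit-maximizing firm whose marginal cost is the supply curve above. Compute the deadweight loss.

48.63

Competitive equilibrium: 123.4 − 7.5q = 54.5 + 2q → q* = 7.2526, p* = 69.0053.
Marginal revenue: MR = 123.4 − 15q. Set MR = MC: 123.4 − 15q = 54.5 + 2q → q_m = 4.0529.
Price p_m = 123.4 − 7.5·4.0529 = 93.0033; MC(q_m) = 54.5 + 2·4.0529 = 62.6058.
Competitive q* = 7.2526, so Δq = 3.1997; wedge = 93.0033 − 62.6058 = 30.3975.
Deadweight loss = ½ × 3.1997 × 30.3975 = 48.63.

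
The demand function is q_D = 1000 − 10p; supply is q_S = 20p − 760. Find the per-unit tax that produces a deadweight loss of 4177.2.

In inverse form: demand p = 100 − 0.1q, supply p = 38 + 0.05q.
Competitive equilibrium: 100 − 0.1q = 38 + 0.05q → q* = 413.3333, p* = 58.6667.
A tax t gives Δq = t/0.15 and wedge t, so DWL = t²/0.3.
t²/0.3 = 4177.2 → t² = 1253.16 → t = 35.4.

35.4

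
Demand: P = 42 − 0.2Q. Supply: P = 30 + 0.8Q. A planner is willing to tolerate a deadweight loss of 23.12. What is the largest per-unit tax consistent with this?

6.8

Competitive equilibrium: 42 − 0.2Q = 30 + 0.8Q → Q* = 12, P* = 39.6.
A tax t gives ΔQ = t/1 and wedge t, so DWL = t²/2.
t²/2 = 23.12 → t² = 46.24 → t = 6.8.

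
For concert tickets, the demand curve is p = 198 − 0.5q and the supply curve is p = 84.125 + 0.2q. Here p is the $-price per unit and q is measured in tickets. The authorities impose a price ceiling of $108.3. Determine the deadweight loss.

Competitive equilibrium: 198 − 0.5q = 84.125 + 0.2q → q* = 162.6786, p* = 116.6607.
At the ceiling p = 108.3, quantity supplied = (108.3 − 84.125)/0.2 = 120.875.
Willingness to pay at q' = 120.875: 198 − 0.5·120.875 = 137.5625.
Δq = 162.6786 − 120.875 = 41.8036; wedge = 137.5625 − 108.3 = 29.2625.
The triangle = ½ × 41.8036 × 29.2625 = $611.64.

$611.64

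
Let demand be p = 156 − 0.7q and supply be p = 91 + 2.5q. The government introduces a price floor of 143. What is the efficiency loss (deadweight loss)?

Competitive equilibrium: 156 − 0.7q = 91 + 2.5q → q* = 20.3125, p* = 141.7813.
At the floor p = 143, quantity demanded = (156 − 143)/0.7 = 18.5714.
Sellers' marginal cost at q' = 18.5714: 91 + 2.5·18.5714 = 137.4285.
Δq = 20.3125 − 18.5714 = 1.7411; wedge = 143 − 137.4285 = 5.5715.
Deadweight loss = ½ × 1.7411 × 5.5715 = 4.85.

4.85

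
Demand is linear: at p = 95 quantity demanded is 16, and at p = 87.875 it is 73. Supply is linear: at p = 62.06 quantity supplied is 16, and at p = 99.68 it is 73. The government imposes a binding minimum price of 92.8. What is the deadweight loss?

Demand slope = (87.875 − 95)/(73 − 16) = −0.125, so p = 97 − 0.125q.
Supply slope = (99.68 − 62.06)/(73 − 16) = 0.66, so p = 51.5 + 0.66q.
Competitive equilibrium: 97 − 0.125q = 51.5 + 0.66q → q* = 57.9618, p* = 89.7548.
At the floor p = 92.8, quantity demanded = (97 − 92.8)/0.125 = 33.6.
Sellers' marginal cost at q' = 33.6: 51.5 + 0.66·33.6 = 73.676.
Δq = 57.9618 − 33.6 = 24.3618; wedge = 92.8 − 73.676 = 19.124.
Welfare loss = ½ × 24.3618 × 19.124 = 232.95.

232.95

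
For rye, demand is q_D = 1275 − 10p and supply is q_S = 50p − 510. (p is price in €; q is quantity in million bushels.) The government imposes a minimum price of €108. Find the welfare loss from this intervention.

€36738.375 million

In inverse form: demand p = 127.5 − 0.1q, supply p = 10.2 + 0.02q.
Competitive equilibrium: 127.5 − 0.1q = 10.2 + 0.02q → q* = 977.5, p* = 29.75.
At the floor p = 108, quantity demanded = (127.5 − 108)/0.1 = 195.
Sellers' marginal cost at q' = 195: 10.2 + 0.02·195 = 14.1.
Δq = 977.5 − 195 = 782.5; wedge = 108 − 14.1 = 93.9.
Welfare loss = ½ × 782.5 × 93.9 = €36738.375 million.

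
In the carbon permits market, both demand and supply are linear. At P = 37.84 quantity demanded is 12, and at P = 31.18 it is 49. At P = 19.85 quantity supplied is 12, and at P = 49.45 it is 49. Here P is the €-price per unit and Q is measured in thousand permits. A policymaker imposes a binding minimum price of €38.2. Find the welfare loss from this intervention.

€203.06 thousand

Demand slope = (31.18 − 37.84)/(49 − 12) = −0.18, so P = 40 − 0.18Q.
Supply slope = (49.45 − 19.85)/(49 − 12) = 0.8, so P = 10.25 + 0.8Q.
Competitive equilibrium: 40 − 0.18Q = 10.25 + 0.8Q → Q* = 30.3571, P* = 34.5357.
At the floor P = 38.2, quantity demanded = (40 − 38.2)/0.18 = 10.
Sellers' marginal cost at Q' = 10: 10.25 + 0.8·10 = 18.25.
ΔQ = 30.3571 − 10 = 20.3571; wedge = 38.2 − 18.25 = 19.95.
Welfare loss = ½ × 20.3571 × 19.95 = €203.06 thousand.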